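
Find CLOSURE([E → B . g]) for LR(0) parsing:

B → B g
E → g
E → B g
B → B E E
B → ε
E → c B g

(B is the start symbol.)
To compute CLOSURE, for each item [A → α.Bβ] where B is a non-terminal, add [B → .γ] for all productions B → γ; repeat for the newly added items until nothing changes.

Start with: [E → B . g]
The dot precedes the terminal g, so nothing is added.

CLOSURE = { [E → B . g] }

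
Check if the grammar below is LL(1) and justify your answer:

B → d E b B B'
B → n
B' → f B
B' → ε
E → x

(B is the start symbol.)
No. Predict set conflict for B': { 'f' }

A grammar is LL(1) if for each non-terminal N with multiple productions, the predict sets of those productions are pairwise disjoint, where PREDICT(N → α) = (FIRST(α) \ {ε}) ∪ (FOLLOW(N) if α ⇒* ε).

Relevant sets:
  FOLLOW(B') = { $, 'f' }

For B:
  PREDICT(B → d E b B B') = { 'd' }
  PREDICT(B → n) = { 'n' }
For B':
  PREDICT(B' → f B) = { 'f' }
  PREDICT(B' → ε) = { $, 'f' }
E has a single production, so nothing to check there.

Conflict found: Predict set conflict for B': { 'f' }
The grammar is NOT LL(1).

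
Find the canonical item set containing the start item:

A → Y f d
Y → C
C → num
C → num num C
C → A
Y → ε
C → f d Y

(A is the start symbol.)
First, augment the grammar with A' → A
I₀ = CLOSURE({ [A' → . A] }):
  [A' → . A] has the dot before A: add [A → . Y f d]
  [A → . Y f d] has the dot before Y: add [Y → . C], [Y → .]
  [Y → . C] has the dot before C: add [C → . num], [C → . num num C], [C → . A], [C → . f d Y]
No further items can be added.

I₀ = { [A → . Y f d], [A' → . A], [C → . A], [C → . f d Y], [C → . num num C], [C → . num], [Y → . C], [Y → .] }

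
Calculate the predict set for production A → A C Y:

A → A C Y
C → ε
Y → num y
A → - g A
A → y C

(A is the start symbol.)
{ '-', 'y' }

PREDICT(A → A C Y) = (FIRST(RHS) \ {ε}) ∪ (FOLLOW(A) if ε ∈ FIRST(RHS), i.e. RHS ⇒* ε)
FIRST(A) = { '-', 'y' }
FIRST(A C Y) = { '-', 'y' }
ε ∉ FIRST(A C Y), so FOLLOW(A) is not added.
PREDICT(A → A C Y) = { '-', 'y' }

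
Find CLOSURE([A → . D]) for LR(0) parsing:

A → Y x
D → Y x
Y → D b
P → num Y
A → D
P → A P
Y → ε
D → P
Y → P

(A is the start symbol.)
To compute CLOSURE, for each item [A → α.Bβ] where B is a non-terminal, add [B → .γ] for all productions B → γ; repeat for the newly added items until nothing changes.

Start with: [A → . D]
  [A → . D] has the dot before D: add [D → . Y x], [D → . P]
  [D → . Y x] has the dot before Y: add [Y → . D b], [Y → .], [Y → . P]
  [D → . P] has the dot before P: add [P → . num Y], [P → . A P]
  [P → . A P] has the dot before A: add [A → . Y x]
No further items can be added.

CLOSURE = { [A → . D], [A → . Y x], [D → . P], [D → . Y x], [P → . A P], [P → . num Y], [Y → . D b], [Y → . P], [Y → .] }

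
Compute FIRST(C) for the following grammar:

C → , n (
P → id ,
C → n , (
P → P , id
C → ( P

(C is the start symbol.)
{ '(', ',', 'n' }

From C → , n (:
  - ',' is a terminal: add ',' and stop
From C → n , (:
  - n is a terminal: add 'n' and stop
From C → ( P:
  - '(' is a terminal: add '(' and stop

Collecting: FIRST(C) = { '(', ',', 'n' }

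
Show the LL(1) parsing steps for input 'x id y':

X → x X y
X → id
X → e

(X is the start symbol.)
LL(1) parsing maintains a stack (initially the start symbol over $) and the input. At each step: if the stack top is a terminal, match it against the current input token; if it is a non-terminal N, replace it with the RHS of M[N, lookahead] (the unique production whose predict set contains the lookahead).

Stack is shown with the top on the left.

Stack    Input     Action
-------------------------
X $      x id y $  output X → x X y
x X y $  x id y $  match 'x'
X y $    id y $    output X → id
id y $   id y $    match 'id'
y $      y $       match 'y'
$        $         accept

The string is accepted.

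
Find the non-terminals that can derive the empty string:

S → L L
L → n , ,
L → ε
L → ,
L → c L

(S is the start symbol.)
{ 'L', 'S' }

A non-terminal is nullable if it can derive ε (the empty string): either it has an ε-production, or it has a production whose right-hand side consists entirely of nullable non-terminals.

ε-productions: L → ε
So L is immediately nullable.
S → L L: every symbol on the right is nullable, so S is nullable too.
Every non-terminal is now nullable.
Nullable = { 'L', 'S' }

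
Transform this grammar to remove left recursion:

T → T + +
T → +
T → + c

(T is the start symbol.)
T is directly left-recursive. The standard transformation for
  A → A α₁ | ... | A α_m | β₁ | ... | β_n
is
  A  → β₁ A' | ... | β_n A'
  A' → α₁ A' | ... | α_m A' | ε

T → + becomes T → + T'
T → + c becomes T → + c T'
T → T + + becomes T' → + + T'
Add T' → ε

Resulting grammar:
T → + T'
T → + c T'
T' → + + T'
T' → ε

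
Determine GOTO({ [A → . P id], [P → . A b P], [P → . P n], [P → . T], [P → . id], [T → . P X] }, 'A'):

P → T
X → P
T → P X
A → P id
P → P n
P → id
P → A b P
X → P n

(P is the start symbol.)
GOTO(I, 'A') = CLOSURE({ [A → αX.β] : [A → α.Xβ] ∈ I, X = 'A' })

Items with dot before 'A', with the dot advanced:
  [P → . A b P] → [P → A . b P]
Closure adds nothing (no advanced item has the dot before a non-terminal).

GOTO = { [P → A . b P] }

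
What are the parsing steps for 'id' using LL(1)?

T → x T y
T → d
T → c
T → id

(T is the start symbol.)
Stack is shown with the top on the left.

Stack  Input  Action
--------------------
T $    id $   output T → id
id $   id $   match 'id'
$      $      accept

The string is accepted.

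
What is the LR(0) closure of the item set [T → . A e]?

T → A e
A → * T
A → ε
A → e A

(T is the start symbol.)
{ [A → . * T], [A → . e A], [A → .], [T → . A e] }

Start with: [T → . A e]
  [T → . A e] has the dot before A: add [A → . * T], [A → .], [A → . e A]
No further items can be added.

CLOSURE = { [A → . * T], [A → . e A], [A → .], [T → . A e] }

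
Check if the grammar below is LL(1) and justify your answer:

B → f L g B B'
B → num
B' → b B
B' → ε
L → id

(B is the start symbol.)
A grammar is LL(1) if for each non-terminal N with multiple productions, the predict sets of those productions are pairwise disjoint, where PREDICT(N → α) = (FIRST(α) \ {ε}) ∪ (FOLLOW(N) if α ⇒* ε).

Relevant sets:
  FOLLOW(B') = { $, 'b' }

For B:
  PREDICT(B → f L g B B') = { 'f' }
  PREDICT(B → num) = { 'num' }
For B':
  PREDICT(B' → b B) = { 'b' }
  PREDICT(B' → ε) = { $, 'b' }
L has a single production, so nothing to check there.

Conflict found: Predict set conflict for B': { 'b' }
The grammar is NOT LL(1).

Answer: No. Predict set conflict for B': { 'b' }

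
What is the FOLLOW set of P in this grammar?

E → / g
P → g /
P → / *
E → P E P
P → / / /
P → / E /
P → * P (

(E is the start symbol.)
{ $, '(', '*', '/', 'g' }

In E → P E P: P is followed by E P, add FIRST(E P) \ {ε} = { '*', '/', 'g' }
In E → P E P: P is at the end, add FOLLOW(E)
In P → * P (: P is followed by '(', add FIRST('(') \ {ε} = { '(' }

The FOLLOW sets referred to above (computed the same way, to a fixed point):
  FOLLOW(E) = { $, '*', '/', 'g' }

Taking the union: FOLLOW(P) = { $, '(', '*', '/', 'g' }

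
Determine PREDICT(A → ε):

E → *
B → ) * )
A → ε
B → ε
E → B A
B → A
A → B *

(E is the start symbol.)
PREDICT(A → ε) = (FIRST(RHS) \ {ε}) ∪ (FOLLOW(A) if ε ∈ FIRST(RHS), i.e. RHS ⇒* ε)
The right-hand side is ε (FIRST(ε) = { ε }), so the predict set is FOLLOW(A) = { $, ')', '*' }
PREDICT(A → ε) = { $, ')', '*' }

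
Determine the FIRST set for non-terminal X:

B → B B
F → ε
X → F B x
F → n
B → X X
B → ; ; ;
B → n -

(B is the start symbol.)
FIRST sets of the other non-terminals involved (by the same procedure, iterated to a fixed point):
  FIRST(F) = { 'n', ε }
  FIRST(B) = { ';', 'n' }

From X → F B x:
  - F is a non-terminal: add FIRST(F) \ {ε} = { 'n' }
    F is nullable, so continue to the next symbol
  - B is a non-terminal: add FIRST(B) \ {ε} = { ';', 'n' }
    B is not nullable, so stop

Collecting: FIRST(X) = { ';', 'n' }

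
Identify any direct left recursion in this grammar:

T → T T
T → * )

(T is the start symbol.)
T → T T: LEFT RECURSIVE (starts with T)
T → * ): starts with '*'

The grammar has direct left recursion on: T.

Answer: Yes, T is left-recursive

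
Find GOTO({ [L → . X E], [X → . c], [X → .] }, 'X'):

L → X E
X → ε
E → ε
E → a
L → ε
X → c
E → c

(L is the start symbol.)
{ [E → . a], [E → . c], [E → .], [L → X . E] }

GOTO(I, 'X') = CLOSURE({ [A → αX.β] : [A → α.Xβ] ∈ I, X = 'X' })

Items with dot before 'X', with the dot advanced:
  [L → . X E] → [L → X . E]
Closure of the advanced items:
  [L → X . E] has the dot before E: add [E → .], [E → . a], [E → . c]

GOTO = { [E → . a], [E → . c], [E → .], [L → X . E] }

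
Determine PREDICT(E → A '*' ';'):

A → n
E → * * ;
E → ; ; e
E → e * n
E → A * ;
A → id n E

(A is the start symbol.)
{ 'id', 'n' }

PREDICT(E → A '*' ';') = (FIRST(RHS) \ {ε}) ∪ (FOLLOW(E) if ε ∈ FIRST(RHS), i.e. RHS ⇒* ε)
FIRST(A) = { 'id', 'n' }
FIRST(A '*' ';') = { 'id', 'n' }
ε ∉ FIRST(A '*' ';'), so FOLLOW(E) is not added.
PREDICT(E → A '*' ';') = { 'id', 'n' }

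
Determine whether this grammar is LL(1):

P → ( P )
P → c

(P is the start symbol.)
Yes, the grammar is LL(1).

A grammar is LL(1) if for each non-terminal N with multiple productions, the predict sets of those productions are pairwise disjoint, where PREDICT(N → α) = (FIRST(α) \ {ε}) ∪ (FOLLOW(N) if α ⇒* ε).

For P:
  PREDICT(P → '(' P ')') = { '(' }
  PREDICT(P → c) = { 'c' }

All predict sets are disjoint. The grammar IS LL(1).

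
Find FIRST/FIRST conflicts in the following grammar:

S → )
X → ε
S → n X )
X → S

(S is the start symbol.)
No FIRST/FIRST conflicts.

A FIRST/FIRST conflict occurs when two productions N → α and N → β for the same non-terminal have FIRST(α) ∩ FIRST(β) ≠ ∅ (with ε ∈ FIRST of a nullable right-hand side, so two nullable alternatives also conflict).

FIRST sets of the non-terminals at (or reachable through a nullable prefix from) the front of some alternative:
  FIRST(S) = { ')', 'n' }

Productions for S:
  S → ): FIRST = { ')' }
  S → n X ): FIRST = { 'n' }
Productions for X:
  X → ε: FIRST = { ε }
  X → S: FIRST = { ')', 'n' }

All alternatives of each non-terminal have pairwise disjoint FIRST sets.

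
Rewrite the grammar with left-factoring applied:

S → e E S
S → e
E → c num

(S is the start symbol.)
S → e S'
S' → E S
S' → ε
E → c num

Left-factoring transforms A → αβ₁ | αβ₂ into A → αA' and A' → β₁ | β₂
(α is the longest common prefix among the alternatives). Repeat until
no nonterminal has two alternatives with a common prefix.

Round 1: S has alternatives sharing prefix 'e'. Introduce S': S → e S'
  Add: S' → E S
  Add: S' → ε

No remaining common prefixes — done.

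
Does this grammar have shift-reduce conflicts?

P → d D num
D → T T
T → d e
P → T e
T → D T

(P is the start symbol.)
A shift-reduce conflict occurs when an LR(0) state has both:
  - a complete (reduce) item [A → α .] (dot at the end), and
  - a shift item [B → β . c γ] (dot before a terminal).

Augment with P' → P and build the canonical LR(0) collection (I0 = CLOSURE({[P' → . P]}), then GOTO on every symbol after a dot until no new states appear). It has 13 states:
  I0: { [D → . T T], [P → . T e], [P → . d D num], [P' → . P], [T → . D T], [T → . d e] }  — shift
  I1: { [D → . T T], [T → . D T], [T → . d e], [T → D . T] }  — shift
  I2: { [P' → P .] }  — accept
  I3: { [D → . T T], [D → T . T], [P → T . e], [T → . D T], [T → . d e] }  — shift
  I4: { [D → . T T], [P → d . D num], [T → . D T], [T → . d e], [T → d . e] }  — shift
  I5: { [D → . T T], [P → d D . num], [T → . D T], [T → . d e], [T → D . T] }  — shift
  I6: { [D → . T T], [D → T . T], [T → . D T], [T → . d e] }  — shift
  I7: { [T → d . e] }  — shift
  I8: { [T → d e .] }  — reduce
  I9: { [D → . T T], [D → T . T], [D → T T .], [T → . D T], [T → . d e] }  — shift, reduce
  I10: { [D → . T T], [D → T . T], [T → . D T], [T → . d e], [T → D T .] }  — shift, reduce
  I11: { [P → d D num .] }  — reduce
  I12: { [P → T e .] }  — reduce

I9 contains reduce item [D → T T .] and shift item [T → . d e] — shift-reduce conflict.
I10 contains reduce item [T → D T .] and shift item [T → . d e] — shift-reduce conflict.

Answer: Yes — I9: [D → T T .] vs [T → . d e]; I10: [T → D T .] vs [T → . d e]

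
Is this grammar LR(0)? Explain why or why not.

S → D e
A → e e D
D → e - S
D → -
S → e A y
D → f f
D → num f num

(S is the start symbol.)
Augment with S' → S and build the canonical LR(0) collection (I0 = CLOSURE({[S' → . S]}), then GOTO on every symbol after a dot until no new states appear). It has 19 states:
  I0: { [D → . -], [D → . e - S], [D → . f f], [D → . num f num], [S → . D e], [S → . e A y], [S' → . S] }  — shift
  I1: { [D → - .] }  — reduce
  I2: { [S → D . e] }  — shift
  I3: { [S' → S .] }  — accept
  I4: { [A → . e e D], [D → e . - S], [S → e . A y] }  — shift
  I5: { [D → f . f] }  — shift
  I6: { [D → num . f num] }  — shift
  I7: { [D → num f . num] }  — shift
  I8: { [D → num f num .] }  — reduce
  I9: { [D → f f .] }  — reduce
  I10: { [D → . -], [D → . e - S], [D → . f f], [D → . num f num], [D → e - . S], [S → . D e], [S → . e A y] }  — shift
  I11: { [S → e A . y] }  — shift
  I12: { [A → e . e D] }  — shift
  I13: { [A → e e . D], [D → . -], [D → . e - S], [D → . f f], [D → . num f num] }  — shift
  I14: { [A → e e D .] }  — reduce
  I15: { [D → e . - S] }  — shift
  I16: { [S → e A y .] }  — reduce
  I17: { [D → e - S .] }  — reduce
  I18: { [S → D e .] }  — reduce

Every state is either a pure shift/goto state or contains exactly one complete item and nothing to shift — no conflicts. The grammar is LR(0).

Answer: Yes, the grammar is LR(0)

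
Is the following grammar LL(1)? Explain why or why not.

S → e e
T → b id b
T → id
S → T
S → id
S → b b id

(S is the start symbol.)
No. Predict set conflict for S: { 'id' }

Relevant sets:
  FIRST(T) = { 'b', 'id' }

For S:
  PREDICT(S → e e) = { 'e' }
  PREDICT(S → T) = { 'b', 'id' }
  PREDICT(S → id) = { 'id' }
  PREDICT(S → b b id) = { 'b' }
For T:
  PREDICT(T → b id b) = { 'b' }
  PREDICT(T → id) = { 'id' }

Conflict found: Predict set conflict for S: { 'id' }
The grammar is NOT LL(1).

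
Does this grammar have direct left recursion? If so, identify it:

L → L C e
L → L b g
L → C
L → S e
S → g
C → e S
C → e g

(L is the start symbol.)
Yes, L is left-recursive

Direct left recursion occurs when N → N α for some non-terminal N (the right-hand side begins with the left-hand side itself).

L → L C e: LEFT RECURSIVE (starts with L)
L → L b g: LEFT RECURSIVE (starts with L)
L → C: starts with C
L → S e: starts with S
S → g: starts with g
C → e S: starts with e
C → e g: starts with e

The grammar has direct left recursion on: L.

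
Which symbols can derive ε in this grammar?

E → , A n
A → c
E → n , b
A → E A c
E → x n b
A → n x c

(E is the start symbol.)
A non-terminal is nullable if it can derive ε (the empty string): either it has an ε-production, or it has a production whose right-hand side consists entirely of nullable non-terminals.

There are no ε-productions, so no non-terminal can derive ε.
No non-terminals are nullable.

Answer: None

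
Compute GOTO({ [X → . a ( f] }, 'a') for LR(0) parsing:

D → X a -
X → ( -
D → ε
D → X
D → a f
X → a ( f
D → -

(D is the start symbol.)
GOTO(I, 'a') = CLOSURE({ [A → αX.β] : [A → α.Xβ] ∈ I, X = 'a' })

Items with dot before 'a', with the dot advanced:
  [X → . a ( f] → [X → a . ( f]
Closure adds nothing (no advanced item has the dot before a non-terminal).

GOTO = { [X → a . ( f] }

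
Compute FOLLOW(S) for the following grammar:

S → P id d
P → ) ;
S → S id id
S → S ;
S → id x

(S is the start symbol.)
S is the start symbol, so $ ∈ FOLLOW(S).
In S → S id id: S is followed by id id, add FIRST(id id) \ {ε} = { 'id' }
In S → S ;: S is followed by ';', add FIRST(';') \ {ε} = { ';' }

Taking the union: FOLLOW(S) = { $, ';', 'id' }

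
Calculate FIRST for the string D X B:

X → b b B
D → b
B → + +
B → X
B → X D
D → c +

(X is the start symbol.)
{ 'b', 'c' }

FIRST sets of the non-terminals involved (from the grammar, by fixed-point iteration):
  FIRST(D) = { 'b', 'c' }

To compute FIRST(D X B), process the symbols left to right:
Symbol D is a non-terminal. Add FIRST(D) \ {ε} = { 'b', 'c' }
D is not nullable (ε ∉ FIRST(D)), so stop here.
FIRST(D X B) = { 'b', 'c' }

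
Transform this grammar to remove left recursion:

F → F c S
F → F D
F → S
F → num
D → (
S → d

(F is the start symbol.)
F → S F'
F → num F'
F' → c S F'
F' → D F'
F' → ε
D → (
S → d

F is directly left-recursive. The standard transformation for
  A → A α₁ | ... | A α_m | β₁ | ... | β_n
is
  A  → β₁ A' | ... | β_n A'
  A' → α₁ A' | ... | α_m A' | ε

F → S becomes F → S F'
F → num becomes F → num F'
F → F c S becomes F' → c S F'
F → F D becomes F' → D F'
Add F' → ε

Productions for other non-terminals are unchanged:
  D → (
  S → d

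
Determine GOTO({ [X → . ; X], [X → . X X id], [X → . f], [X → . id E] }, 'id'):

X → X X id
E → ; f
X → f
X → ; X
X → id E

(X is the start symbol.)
{ [E → . ; f], [X → id . E] }

GOTO(I, 'id') = CLOSURE({ [A → αX.β] : [A → α.Xβ] ∈ I, X = 'id' })

Items with dot before 'id', with the dot advanced:
  [X → . id E] → [X → id . E]
Closure of the advanced items:
  [X → id . E] has the dot before E: add [E → . ; f]

GOTO = { [E → . ; f], [X → id . E] }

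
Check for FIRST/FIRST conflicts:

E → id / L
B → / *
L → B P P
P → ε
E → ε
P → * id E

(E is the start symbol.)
No FIRST/FIRST conflicts.

Productions for E:
  E → id / L: FIRST = { 'id' }
  E → ε: FIRST = { ε }
Productions for P:
  P → ε: FIRST = { ε }
  P → * id E: FIRST = { '*' }
B, L have only one production, so no FIRST/FIRST conflict is possible there.

All alternatives of each non-terminal have pairwise disjoint FIRST sets.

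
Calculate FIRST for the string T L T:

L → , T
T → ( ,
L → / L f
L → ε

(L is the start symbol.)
{ '(' }

FIRST sets of the non-terminals involved (from the grammar, by fixed-point iteration):
  FIRST(T) = { '(' }

To compute FIRST(T L T), process the symbols left to right:
Symbol T is a non-terminal. Add FIRST(T) \ {ε} = { '(' }
T is not nullable (ε ∉ FIRST(T)), so stop here.
FIRST(T L T) = { '(' }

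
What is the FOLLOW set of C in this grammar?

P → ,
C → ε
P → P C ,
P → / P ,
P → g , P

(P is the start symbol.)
In P → P C ,: C is followed by ',', add FIRST(',') \ {ε} = { ',' }

Taking the union: FOLLOW(C) = { ',' }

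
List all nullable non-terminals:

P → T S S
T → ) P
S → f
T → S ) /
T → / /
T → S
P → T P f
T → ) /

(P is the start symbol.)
None

A non-terminal is nullable if it can derive ε (the empty string): either it has an ε-production, or it has a production whose right-hand side consists entirely of nullable non-terminals.

There are no ε-productions, so no non-terminal can derive ε.
No non-terminals are nullable.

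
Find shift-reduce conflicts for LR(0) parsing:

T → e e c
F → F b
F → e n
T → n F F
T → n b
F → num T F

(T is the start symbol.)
Yes — I9: [F → num T F .] vs [F → F . b]; I12: [T → n F F .] vs [F → F . b]

A shift-reduce conflict occurs when an LR(0) state has both:
  - a complete (reduce) item [A → α .] (dot at the end), and
  - a shift item [B → β . c γ] (dot before a terminal).

Augment with T' → T and build the canonical LR(0) collection (I0 = CLOSURE({[T' → . T]}), then GOTO on every symbol after a dot until no new states appear). It has 15 states:
  I0: { [T → . e e c], [T → . n F F], [T → . n b], [T' → . T] }  — shift
  I1: { [T' → T .] }  — accept
  I2: { [T → e . e c] }  — shift
  I3: { [F → . F b], [F → . e n], [F → . num T F], [T → n . F F], [T → n . b] }  — shift
  I4: { [F → . F b], [F → . e n], [F → . num T F], [F → F . b], [T → n F . F] }  — shift
  I5: { [T → n b .] }  — reduce
  I6: { [F → e . n] }  — shift
  I7: { [F → num . T F], [T → . e e c], [T → . n F F], [T → . n b] }  — shift
  I8: { [F → . F b], [F → . e n], [F → . num T F], [F → num T . F] }  — shift
  I9: { [F → F . b], [F → num T F .] }  — shift, reduce
  I10: { [F → F b .] }  — reduce
  I11: { [F → e n .] }  — reduce
  I12: { [F → F . b], [T → n F F .] }  — shift, reduce
  I13: { [T → e e . c] }  — shift
  I14: { [T → e e c .] }  — reduce

I9 contains reduce item [F → num T F .] and shift item [F → F . b] — shift-reduce conflict.
I12 contains reduce item [T → n F F .] and shift item [F → F . b] — shift-reduce conflict.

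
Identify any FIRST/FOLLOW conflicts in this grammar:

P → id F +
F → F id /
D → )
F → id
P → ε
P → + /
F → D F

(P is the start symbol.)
Nullable non-terminals: P.

P: nullable alternative(s) P → ε; FOLLOW(P) = { $ }
  P → id F +: FIRST \ {ε} = { 'id' } — disjoint from FOLLOW(P)
  P → ε: FIRST \ {ε} = { } — this is the only nullable alternative, skip
  P → + /: FIRST \ {ε} = { '+' } — disjoint from FOLLOW(P)

D, F have no nullable alternative, so no FIRST/FOLLOW check is needed there.

No FIRST/FOLLOW conflicts found.

Answer: No FIRST/FOLLOW conflicts.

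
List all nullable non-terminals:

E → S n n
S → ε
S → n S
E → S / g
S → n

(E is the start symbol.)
A non-terminal is nullable if it can derive ε (the empty string): either it has an ε-production, or it has a production whose right-hand side consists entirely of nullable non-terminals.

ε-productions: S → ε
So S is immediately nullable.
No further non-terminal can be added: every production for the remaining non-terminals contains a terminal or a non-nullable non-terminal.
Nullable = { 'S' }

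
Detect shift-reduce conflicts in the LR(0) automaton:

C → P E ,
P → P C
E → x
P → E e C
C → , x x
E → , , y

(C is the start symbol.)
No shift-reduce conflicts

Augment with C' → C and build the canonical LR(0) collection (I0 = CLOSURE({[C' → . C]}), then GOTO on every symbol after a dot until no new states appear). It has 15 states:
  I0: { [C → . , x x], [C → . P E ,], [C' → . C], [E → . , , y], [E → . x], [P → . E e C], [P → . P C] }  — shift
  I1: { [C → , . x x], [E → , . , y] }  — shift
  I2: { [C' → C .] }  — accept
  I3: { [P → E . e C] }  — shift
  I4: { [C → . , x x], [C → . P E ,], [C → P . E ,], [E → . , , y], [E → . x], [P → . E e C], [P → . P C], [P → P . C] }  — shift
  I5: { [E → x .] }  — reduce
  I6: { [P → P C .] }  — reduce
  I7: { [C → P E . ,], [P → E . e C] }  — shift
  I8: { [C → P E , .] }  — reduce
  I9: { [C → . , x x], [C → . P E ,], [E → . , , y], [E → . x], [P → . E e C], [P → . P C], [P → E e . C] }  — shift
  I10: { [P → E e C .] }  — reduce
  I11: { [E → , , . y] }  — shift
  I12: { [C → , x . x] }  — shift
  I13: { [C → , x x .] }  — reduce
  I14: { [E → , , y .] }  — reduce

No state contains both a complete item and a shift item.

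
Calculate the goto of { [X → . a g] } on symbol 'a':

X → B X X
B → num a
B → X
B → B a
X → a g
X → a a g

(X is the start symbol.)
GOTO(I, 'a') = CLOSURE({ [A → αX.β] : [A → α.Xβ] ∈ I, X = 'a' })

Items with dot before 'a', with the dot advanced:
  [X → . a g] → [X → a . g]
Closure adds nothing (no advanced item has the dot before a non-terminal).

GOTO = { [X → a . g] }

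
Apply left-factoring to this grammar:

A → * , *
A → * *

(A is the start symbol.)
Left-factoring transforms A → αβ₁ | αβ₂ into A → αA' and A' → β₁ | β₂
(α is the longest common prefix among the alternatives). Repeat until
no nonterminal has two alternatives with a common prefix.

Round 1: A has alternatives sharing prefix '*'. Introduce A': A → * A'
  Add: A' → , *
  Add: A' → *

No remaining common prefixes — done.

Resulting grammar:
A → * A'
A' → , *
A' → *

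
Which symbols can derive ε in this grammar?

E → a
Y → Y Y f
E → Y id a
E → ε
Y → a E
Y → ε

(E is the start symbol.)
A non-terminal is nullable if it can derive ε (the empty string): either it has an ε-production, or it has a production whose right-hand side consists entirely of nullable non-terminals.

ε-productions: E → ε, Y → ε
So E, Y are immediately nullable.
Every non-terminal is now nullable.
Nullable = { 'E', 'Y' }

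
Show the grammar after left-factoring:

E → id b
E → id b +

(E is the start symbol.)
Left-factoring transforms A → αβ₁ | αβ₂ into A → αA' and A' → β₁ | β₂
(α is the longest common prefix among the alternatives). Repeat until
no nonterminal has two alternatives with a common prefix.

Round 1: E has alternatives sharing prefix 'id b'. Introduce E': E → id b E'
  Add: E' → ε
  Add: E' → +

No remaining common prefixes — done.

Resulting grammar:
E → id b E'
E' → ε
E' → +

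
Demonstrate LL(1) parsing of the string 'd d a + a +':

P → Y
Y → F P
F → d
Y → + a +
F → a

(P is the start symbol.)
Stack is shown with the top on the left.

Stack    Input          Action
------------------------------
P $      d d a + a + $  output P → Y
Y $      d d a + a + $  output Y → F P
F P $    d d a + a + $  output F → d
d P $    d d a + a + $  match 'd'
P $      d a + a + $    output P → Y
Y $      d a + a + $    output Y → F P
F P $    d a + a + $    output F → d
d P $    d a + a + $    match 'd'
P $      a + a + $      output P → Y
Y $      a + a + $      output Y → F P
F P $    a + a + $      output F → a
a P $    a + a + $      match 'a'
P $      + a + $        output P → Y
Y $      + a + $        output Y → + a +
+ a + $  + a + $        match '+'
a + $    a + $          match 'a'
+ $      + $            match '+'
$        $              accept

The string is accepted.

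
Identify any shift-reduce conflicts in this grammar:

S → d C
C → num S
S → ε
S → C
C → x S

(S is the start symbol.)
Yes — I0: [S → .] vs [C → . num S]; I4: [S → .] vs [C → . num S]; I5: [S → .] vs [C → . num S]

A shift-reduce conflict occurs when an LR(0) state has both:
  - a complete (reduce) item [A → α .] (dot at the end), and
  - a shift item [B → β . c γ] (dot before a terminal).

Augment with S' → S and build the canonical LR(0) collection (I0 = CLOSURE({[S' → . S]}), then GOTO on every symbol after a dot until no new states appear). It has 9 states:
  I0: { [C → . num S], [C → . x S], [S → . C], [S → . d C], [S → .], [S' → . S] }  — shift, reduce
  I1: { [S → C .] }  — reduce
  I2: { [S' → S .] }  — accept
  I3: { [C → . num S], [C → . x S], [S → d . C] }  — shift
  I4: { [C → . num S], [C → . x S], [C → num . S], [S → . C], [S → . d C], [S → .] }  — shift, reduce
  I5: { [C → . num S], [C → . x S], [C → x . S], [S → . C], [S → . d C], [S → .] }  — shift, reduce
  I6: { [C → x S .] }  — reduce
  I7: { [C → num S .] }  — reduce
  I8: { [S → d C .] }  — reduce

I0 contains reduce item [S → .] and shift items [C → . num S], [C → . x S], [S → . d C] — shift-reduce conflict.
I4 contains reduce item [S → .] and shift items [C → . num S], [C → . x S], [S → . d C] — shift-reduce conflict.
I5 contains reduce item [S → .] and shift items [C → . num S], [C → . x S], [S → . d C] — shift-reduce conflict.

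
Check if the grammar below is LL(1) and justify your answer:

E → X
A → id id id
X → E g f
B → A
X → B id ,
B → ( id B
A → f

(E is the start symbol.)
A grammar is LL(1) if for each non-terminal N with multiple productions, the predict sets of those productions are pairwise disjoint, where PREDICT(N → α) = (FIRST(α) \ {ε}) ∪ (FOLLOW(N) if α ⇒* ε).

Relevant sets:
  FIRST(E) = { '(', 'f', 'id' }
  FIRST(B) = { '(', 'f', 'id' }
  FIRST(A) = { 'f', 'id' }

For A:
  PREDICT(A → id id id) = { 'id' }
  PREDICT(A → f) = { 'f' }
For X:
  PREDICT(X → E g f) = { '(', 'f', 'id' }
  PREDICT(X → B id ',') = { '(', 'f', 'id' }
For B:
  PREDICT(B → A) = { 'f', 'id' }
  PREDICT(B → '(' id B) = { '(' }
E has a single production, so nothing to check there.

Conflict found: Predict set conflict for X: { '(', 'f', 'id' }
The grammar is NOT LL(1).

Answer: No. Predict set conflict for X: { '(', 'f', 'id' }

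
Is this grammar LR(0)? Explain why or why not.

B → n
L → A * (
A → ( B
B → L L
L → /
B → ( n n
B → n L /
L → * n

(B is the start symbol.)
A grammar is LR(0) if no state in the canonical LR(0) collection has:
  - both a shift item (dot before a terminal) and a complete item (shift-reduce conflict), or
  - two or more complete items (reduce-reduce conflict; the accept item [B' → B .] counts as a complete item here).

Augment with B' → B and build the canonical LR(0) collection (I0 = CLOSURE({[B' → . B]}), then GOTO on every symbol after a dot until no new states appear). It has 18 states:
  I0: { [A → . ( B], [B → . ( n n], [B → . L L], [B → . n L /], [B → . n], [B' → . B], [L → . * n], [L → . /], [L → . A * (] }  — shift
  I1: { [A → ( . B], [A → . ( B], [B → ( . n n], [B → . ( n n], [B → . L L], [B → . n L /], [B → . n], [L → . * n], [L → . /], [L → . A * (] }  — shift
  I2: { [L → * . n] }  — shift
  I3: { [L → / .] }  — reduce
  I4: { [L → A . * (] }  — shift
  I5: { [B' → B .] }  — accept
  I6: { [A → . ( B], [B → L . L], [L → . * n], [L → . /], [L → . A * (] }  — shift
  I7: { [A → . ( B], [B → n . L /], [B → n .], [L → . * n], [L → . /], [L → . A * (] }  — shift, reduce
  I8: { [A → ( . B], [A → . ( B], [B → . ( n n], [B → . L L], [B → . n L /], [B → . n], [L → . * n], [L → . /], [L → . A * (] }  — shift
  I9: { [B → n L . /] }  — shift
  I10: { [B → n L / .] }  — reduce
  I11: { [A → ( B .] }  — reduce
  I12: { [B → L L .] }  — reduce
  I13: { [L → A * . (] }  — shift
  I14: { [L → A * ( .] }  — reduce
  I15: { [L → * n .] }  — reduce
  I16: { [A → . ( B], [B → ( n . n], [B → n . L /], [B → n .], [L → . * n], [L → . /], [L → . A * (] }  — shift, reduce
  I17: { [B → ( n n .] }  — reduce

Conflict in state I7:
  Shift-reduce conflict between [B → n .] and [A → . ( B]
So the grammar is NOT LR(0).

Answer: No. Shift-reduce conflict between [B → n .] and [A → . ( B]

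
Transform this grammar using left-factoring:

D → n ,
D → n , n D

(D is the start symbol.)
Left-factoring transforms A → αβ₁ | αβ₂ into A → αA' and A' → β₁ | β₂
(α is the longest common prefix among the alternatives). Repeat until
no nonterminal has two alternatives with a common prefix.

Round 1: D has alternatives sharing prefix 'n ,'. Introduce D': D → n , D'
  Add: D' → ε
  Add: D' → n D

No remaining common prefixes — done.

Resulting grammar:
D → n , D'
D' → ε
D' → n D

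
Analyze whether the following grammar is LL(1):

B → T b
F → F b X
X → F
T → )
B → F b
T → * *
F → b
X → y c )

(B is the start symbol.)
No. Predict set conflict for F: { 'b' }

A grammar is LL(1) if for each non-terminal N with multiple productions, the predict sets of those productions are pairwise disjoint, where PREDICT(N → α) = (FIRST(α) \ {ε}) ∪ (FOLLOW(N) if α ⇒* ε).

Relevant sets:
  FIRST(T) = { ')', '*' }
  FIRST(F) = { 'b' }

For B:
  PREDICT(B → T b) = { ')', '*' }
  PREDICT(B → F b) = { 'b' }
For F:
  PREDICT(F → F b X) = { 'b' }
  PREDICT(F → b) = { 'b' }
For X:
  PREDICT(X → F) = { 'b' }
  PREDICT(X → y c ')') = { 'y' }
For T:
  PREDICT(T → ')') = { ')' }
  PREDICT(T → '*' '*') = { '*' }

Conflict found: Predict set conflict for F: { 'b' }
The grammar is NOT LL(1).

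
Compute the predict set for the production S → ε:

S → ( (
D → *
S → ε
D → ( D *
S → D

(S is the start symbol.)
PREDICT(S → ε) = (FIRST(RHS) \ {ε}) ∪ (FOLLOW(S) if ε ∈ FIRST(RHS), i.e. RHS ⇒* ε)
The right-hand side is ε (FIRST(ε) = { ε }), so the predict set is FOLLOW(S) = { $ }
PREDICT(S → ε) = { $ }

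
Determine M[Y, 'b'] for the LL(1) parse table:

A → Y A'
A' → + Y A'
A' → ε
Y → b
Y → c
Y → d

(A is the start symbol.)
Y → b

To find M[Y, 'b'], we find productions for Y where 'b' is in the predict set (PREDICT(N → α) = (FIRST(α) \ {ε}) ∪ (FOLLOW(N) if α ⇒* ε)).

Y → b: PREDICT = { 'b' }
  'b' is in predict set, so this production goes in M[Y, 'b']
Y → c: PREDICT = { 'c' }
Y → d: PREDICT = { 'd' }

M[Y, 'b'] = Y → b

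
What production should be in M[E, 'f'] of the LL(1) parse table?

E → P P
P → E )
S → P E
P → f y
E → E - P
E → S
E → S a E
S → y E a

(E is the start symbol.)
E → P P, E → E - P, E → S, E → S a E

To find M[E, 'f'], we find productions for E where 'f' is in the predict set (PREDICT(N → α) = (FIRST(α) \ {ε}) ∪ (FOLLOW(N) if α ⇒* ε)).

Relevant sets:
  FIRST(P) = { 'f', 'y' }
  FIRST(E) = { 'f', 'y' }
  FIRST(S) = { 'f', 'y' }

E → P P: PREDICT = { 'f', 'y' }
  'f' is in predict set, so this production goes in M[E, 'f']
E → E - P: PREDICT = { 'f', 'y' }
  'f' is in predict set, so this production goes in M[E, 'f']
E → S: PREDICT = { 'f', 'y' }
  'f' is in predict set, so this production goes in M[E, 'f']
E → S a E: PREDICT = { 'f', 'y' }
  'f' is in predict set, so this production goes in M[E, 'f']

M[E, 'f'] = E → P P, E → E - P, E → S, E → S a E  (a multiply-defined cell — the grammar is not LL(1))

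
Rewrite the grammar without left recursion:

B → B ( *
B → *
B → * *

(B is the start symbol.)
B → * B'
B → * * B'
B' → ( * B'
B' → ε

B is directly left-recursive. The standard transformation for
  A → A α₁ | ... | A α_m | β₁ | ... | β_n
is
  A  → β₁ A' | ... | β_n A'
  A' → α₁ A' | ... | α_m A' | ε

B → * becomes B → * B'
B → * * becomes B → * * B'
B → B ( * becomes B' → ( * B'
Add B' → ε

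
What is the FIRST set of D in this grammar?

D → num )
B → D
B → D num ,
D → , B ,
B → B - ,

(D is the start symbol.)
{ ',', 'num' }

To compute FIRST(D), examine every production with D on the left-hand side, reading each right-hand side left to right until a non-nullable symbol is reached.

From D → num ):
  - num is a terminal: add 'num' and stop
From D → , B ,:
  - ',' is a terminal: add ',' and stop

Collecting: FIRST(D) = { ',', 'num' }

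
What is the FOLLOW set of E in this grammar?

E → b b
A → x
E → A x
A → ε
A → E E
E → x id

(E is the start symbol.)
{ $, 'b', 'x' }

To compute FOLLOW(E), find every occurrence of E on a right-hand side N → α E β: add FIRST(β) \ {ε}, and if β is empty or nullable also add FOLLOW(N). Iterate to a fixed point.

E is the start symbol, so $ ∈ FOLLOW(E).
In A → E E: E is followed by E, add FIRST(E) \ {ε} = { 'b', 'x' }
In A → E E: E is at the end, add FOLLOW(A)

The FOLLOW sets referred to above (computed the same way, to a fixed point):
  FOLLOW(A) = { 'x' }

Taking the union: FOLLOW(E) = { $, 'b', 'x' }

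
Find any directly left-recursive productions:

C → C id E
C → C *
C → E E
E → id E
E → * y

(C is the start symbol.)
Yes, C is left-recursive

Direct left recursion occurs when N → N α for some non-terminal N (the right-hand side begins with the left-hand side itself).

C → C id E: LEFT RECURSIVE (starts with C)
C → C *: LEFT RECURSIVE (starts with C)
C → E E: starts with E
E → id E: starts with id
E → * y: starts with '*'

The grammar has direct left recursion on: C.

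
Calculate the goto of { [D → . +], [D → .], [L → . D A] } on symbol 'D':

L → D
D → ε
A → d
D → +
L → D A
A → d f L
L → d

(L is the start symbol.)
GOTO(I, 'D') = CLOSURE({ [A → αX.β] : [A → α.Xβ] ∈ I, X = 'D' })

Items with dot before 'D', with the dot advanced:
  [L → . D A] → [L → D . A]
Closure of the advanced items:
  [L → D . A] has the dot before A: add [A → . d], [A → . d f L]

GOTO = { [A → . d f L], [A → . d], [L → D . A] }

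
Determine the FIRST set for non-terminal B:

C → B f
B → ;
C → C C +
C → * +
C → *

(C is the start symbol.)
From B → ;:
  - ';' is a terminal: add ';' and stop

Collecting: FIRST(B) = { ';' }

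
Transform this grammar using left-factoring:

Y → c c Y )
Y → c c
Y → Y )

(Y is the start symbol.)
Y → c c Y'
Y' → Y )
Y' → ε
Y → Y )

Left-factoring transforms A → αβ₁ | αβ₂ into A → αA' and A' → β₁ | β₂
(α is the longest common prefix among the alternatives). Repeat until
no nonterminal has two alternatives with a common prefix.

Round 1: Y has alternatives sharing prefix 'c c'. Introduce Y': Y → c c Y'
  Add: Y' → Y )
  Add: Y' → ε

No remaining common prefixes — done.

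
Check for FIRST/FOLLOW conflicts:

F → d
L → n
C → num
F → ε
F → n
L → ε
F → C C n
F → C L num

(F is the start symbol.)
No FIRST/FOLLOW conflicts.

Nullable non-terminals: F, L.
FIRST sets used below: FIRST(C) = { 'num' }

F: nullable alternative(s) F → ε; FOLLOW(F) = { $ }
  F → d: FIRST \ {ε} = { 'd' } — disjoint from FOLLOW(F)
  F → ε: FIRST \ {ε} = { } — this is the only nullable alternative, skip
  F → n: FIRST \ {ε} = { 'n' } — disjoint from FOLLOW(F)
  F → C C n: FIRST \ {ε} = { 'num' } — disjoint from FOLLOW(F)
  F → C L num: FIRST \ {ε} = { 'num' } — disjoint from FOLLOW(F)

L: nullable alternative(s) L → ε; FOLLOW(L) = { 'num' }
  L → n: FIRST \ {ε} = { 'n' } — disjoint from FOLLOW(L)
  L → ε: FIRST \ {ε} = { } — this is the only nullable alternative, skip

C has no nullable alternative, so no FIRST/FOLLOW check is needed there.

No FIRST/FOLLOW conflicts found.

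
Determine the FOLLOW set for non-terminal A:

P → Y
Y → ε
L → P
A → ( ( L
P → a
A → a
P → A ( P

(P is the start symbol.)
To compute FOLLOW(A), find every occurrence of A on a right-hand side N → α A β: add FIRST(β) \ {ε}, and if β is empty or nullable also add FOLLOW(N). Iterate to a fixed point.

In P → A ( P: A is followed by '(' P, add FIRST('(' P) \ {ε} = { '(' }

Taking the union: FOLLOW(A) = { '(' }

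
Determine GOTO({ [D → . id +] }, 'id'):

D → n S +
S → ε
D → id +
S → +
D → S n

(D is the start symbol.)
GOTO(I, 'id') = CLOSURE({ [A → αX.β] : [A → α.Xβ] ∈ I, X = 'id' })

Items with dot before 'id', with the dot advanced:
  [D → . id +] → [D → id . +]
Closure adds nothing (no advanced item has the dot before a non-terminal).

GOTO = { [D → id . +] }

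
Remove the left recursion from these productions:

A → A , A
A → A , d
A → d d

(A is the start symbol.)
A is directly left-recursive. The standard transformation for
  A → A α₁ | ... | A α_m | β₁ | ... | β_n
is
  A  → β₁ A' | ... | β_n A'
  A' → α₁ A' | ... | α_m A' | ε

A → d d becomes A → d d A'
A → A , A becomes A' → , A A'
A → A , d becomes A' → , d A'
Add A' → ε

Resulting grammar:
A → d d A'
A' → , A A'
A' → , d A'
A' → ε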